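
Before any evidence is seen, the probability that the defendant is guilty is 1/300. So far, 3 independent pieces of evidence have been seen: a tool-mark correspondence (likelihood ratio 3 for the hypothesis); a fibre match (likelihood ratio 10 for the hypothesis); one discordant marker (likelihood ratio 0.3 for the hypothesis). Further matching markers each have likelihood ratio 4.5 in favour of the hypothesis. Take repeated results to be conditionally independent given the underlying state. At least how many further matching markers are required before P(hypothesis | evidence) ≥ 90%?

Prior odds = (1/300)/(299/300) = 1/299.
Combined Bayes factor of the evidence already in hand = 3 × 10 × 0.3 = 9.
Odds after that evidence = (1/299) × 9 = 9/299.
Target odds = 0.9/0.1 = 9.
Need 4.5ⁿ ≥ 9 ÷ (9/299) = 299.
4.5³ = 91.125 falls short of 299 but 4.5⁴ = 410.0625 reaches it, so n = 4.

4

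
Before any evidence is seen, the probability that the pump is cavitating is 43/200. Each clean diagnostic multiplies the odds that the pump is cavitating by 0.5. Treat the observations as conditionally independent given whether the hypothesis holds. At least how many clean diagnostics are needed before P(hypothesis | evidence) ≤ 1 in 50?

4

Prior odds = 0.215/0.785 = 43/157.
Likelihood ratio per clean diagnostic = 0.5.
Target posterior odds = 0.02/0.98 = 1/49.
Need (43/157) × 0.5ⁿ ≤ 1/49, i.e. 0.5ⁿ ≤ 157/2107.
0.5³ = 0.125 is still above 157/2107 but 0.5⁴ = 0.0625 is at or below it, so n = 4.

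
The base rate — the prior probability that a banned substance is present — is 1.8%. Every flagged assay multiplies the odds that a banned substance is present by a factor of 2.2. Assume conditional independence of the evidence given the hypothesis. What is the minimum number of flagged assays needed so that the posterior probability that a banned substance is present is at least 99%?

Prior odds: 0.018 ÷ 0.982 = 9/491.
Likelihood ratio per flagged assay = 2.2.
Target posterior odds = 0.99/0.01 = 99.
Require 2.2ⁿ ≥ 99 ÷ (9/491) = 5401.
2.2¹⁰ ≈2655.99 falls short of 5401 but 2.2¹¹ ≈5843.18 reaches it, so n = 11.

11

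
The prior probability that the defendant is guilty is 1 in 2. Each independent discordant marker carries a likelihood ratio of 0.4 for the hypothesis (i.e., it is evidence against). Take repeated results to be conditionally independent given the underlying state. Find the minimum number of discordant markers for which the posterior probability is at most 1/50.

5

Prior odds = 0.5/0.5 = 1.
Likelihood ratio per discordant marker = 0.4.
Target odds: 0.02 ÷ 0.98 = 1/49.
Require 0.4ⁿ ≤ 1/49 ÷ 1 = 1/49.
0.4⁴ = 0.0256 is still above 1/49 but 0.4⁵ = 0.01024 is at or below it, so n = 5.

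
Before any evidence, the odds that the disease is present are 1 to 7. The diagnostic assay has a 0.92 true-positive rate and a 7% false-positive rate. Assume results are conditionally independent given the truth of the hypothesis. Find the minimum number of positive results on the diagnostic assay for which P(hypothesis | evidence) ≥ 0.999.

4

Prior odds = 1/7.
Likelihood ratio of a positive result = 0.92/0.07 = 92/7.
Target posterior odds = 0.999/0.001 = 999.
Require (92/7)ⁿ ≥ 999 ÷ (1/7) = 6993.
(92/7)³ = 778688/343 falls short of 6993 but (92/7)⁴ = 71639296/2401 reaches it, so n = 4.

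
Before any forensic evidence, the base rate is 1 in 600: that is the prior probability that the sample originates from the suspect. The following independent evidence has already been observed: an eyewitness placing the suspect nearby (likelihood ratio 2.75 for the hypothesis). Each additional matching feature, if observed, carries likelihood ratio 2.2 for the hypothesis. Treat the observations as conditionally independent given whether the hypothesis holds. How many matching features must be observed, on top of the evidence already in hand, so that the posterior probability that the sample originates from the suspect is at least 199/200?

Prior odds = (1/600)/(599/600) = 1/599.
Bayes factor of the evidence already in hand = 2.75.
Odds after that evidence = (1/599) × 2.75 = 11/2396.
Target odds = 0.995/0.005 = 199.
Need 2.2ⁿ ≥ 199 ÷ (11/2396) = 476804/11.
2.2¹³ ≈28281 falls short of 476804/11 but 2.2¹⁴ ≈62218.2 reaches it, so n = 14.

14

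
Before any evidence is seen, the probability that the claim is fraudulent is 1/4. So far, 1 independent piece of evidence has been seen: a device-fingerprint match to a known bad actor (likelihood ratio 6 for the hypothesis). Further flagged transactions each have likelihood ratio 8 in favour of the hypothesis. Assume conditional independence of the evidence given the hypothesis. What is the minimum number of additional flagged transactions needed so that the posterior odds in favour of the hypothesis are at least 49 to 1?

2

Prior odds = 0.25/0.75 = 1/3.
Bayes factor of the evidence already in hand = 6.
Odds after that evidence = (1/3) × 6 = 2.
Target odds = 49.
Need 8ⁿ ≥ 49 ÷ 2 = 24.5.
8¹ = 8 falls short of 24.5 but 8² = 64 reaches it, so n = 2.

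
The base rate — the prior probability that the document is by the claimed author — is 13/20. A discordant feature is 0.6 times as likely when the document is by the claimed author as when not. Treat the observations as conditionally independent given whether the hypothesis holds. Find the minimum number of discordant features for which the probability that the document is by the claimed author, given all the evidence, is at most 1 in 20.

7

Prior odds: 0.65 ÷ 0.35 = 13/7.
Likelihood ratio per discordant feature = 0.6.
Target odds: 0.05 ÷ 0.95 = 1/19.
Need (13/7) × 0.6ⁿ ≤ 1/19, i.e. 0.6ⁿ ≤ 7/247.
0.6⁶ = 729/15625 is still above 7/247 but 0.6⁷ = 2187/78125 is at or below it, so n = 7.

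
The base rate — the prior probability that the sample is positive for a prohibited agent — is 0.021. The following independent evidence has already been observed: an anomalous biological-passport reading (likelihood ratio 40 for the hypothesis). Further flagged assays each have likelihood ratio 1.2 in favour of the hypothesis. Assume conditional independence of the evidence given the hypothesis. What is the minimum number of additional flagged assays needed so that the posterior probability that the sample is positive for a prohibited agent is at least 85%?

Prior odds = 0.021/0.979 = 21/979.
Bayes factor of the evidence already in hand = 40.
Odds after that evidence = (21/979) × 40 = 840/979.
Target odds = 0.85/0.15 = 17/3.
Need 1.2ⁿ ≥ 17/3 ÷ (840/979) = 16643/2520.
1.2¹⁰ = 60466176/9765625 falls short of 16643/2520 but 1.2¹¹ = 362797056/48828125 reaches it, so n = 11.

11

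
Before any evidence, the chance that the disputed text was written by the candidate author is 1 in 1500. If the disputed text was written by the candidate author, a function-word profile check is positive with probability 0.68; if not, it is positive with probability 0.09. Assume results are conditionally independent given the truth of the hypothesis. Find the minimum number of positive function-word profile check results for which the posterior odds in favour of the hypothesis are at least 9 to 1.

Prior odds = (1/1500)/(1499/1500) = 1/1499.
Likelihood ratio of a positive = 0.68/0.09 = 68/9.
Target odds = 9.
Need (1/1499) × (68/9)ⁿ ≥ 9, i.e. (68/9)ⁿ ≥ 13491.
(68/9)⁴ = 21381376/6561 falls short of 13491 but (68/9)⁵ ≈24622.5 reaches it, so n = 5.

5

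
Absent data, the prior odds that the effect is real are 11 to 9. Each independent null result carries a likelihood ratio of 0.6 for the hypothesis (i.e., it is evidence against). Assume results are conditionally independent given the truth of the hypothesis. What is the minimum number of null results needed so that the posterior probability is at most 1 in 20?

7

Prior odds = 11/9.
Likelihood ratio per null result = 0.6.
Target odds: 0.05 ÷ 0.95 = 1/19.
Require 0.6ⁿ ≤ 1/19 ÷ (11/9) = 9/209.
0.6⁶ = 729/15625 is still above 9/209 but 0.6⁷ = 2187/78125 is at or below it, so n = 7.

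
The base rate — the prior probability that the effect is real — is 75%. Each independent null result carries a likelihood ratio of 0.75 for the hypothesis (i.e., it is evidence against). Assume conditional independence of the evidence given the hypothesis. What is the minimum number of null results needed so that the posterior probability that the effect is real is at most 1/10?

Prior odds: 0.75 ÷ 0.25 = 3.
Likelihood ratio per null result = 0.75.
Target posterior odds = 0.1/0.9 = 1/9.
Require 0.75ⁿ ≤ 1/9 ÷ 3 = 1/27.
0.75¹¹ = 177147/4194304 is still above 1/27 but 0.75¹² = 531441/16777216 is at or below it, so n = 12.

12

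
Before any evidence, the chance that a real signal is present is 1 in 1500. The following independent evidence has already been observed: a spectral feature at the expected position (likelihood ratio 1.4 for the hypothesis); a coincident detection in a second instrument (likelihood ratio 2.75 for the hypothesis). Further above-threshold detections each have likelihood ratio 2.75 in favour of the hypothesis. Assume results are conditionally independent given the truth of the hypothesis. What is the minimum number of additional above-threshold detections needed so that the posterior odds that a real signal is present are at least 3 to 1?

Prior odds = (1/1500)/(1499/1500) = 1/1499.
Combined Bayes factor of the evidence already in hand = 1.4 × 2.75 = 3.85.
Odds after that evidence = (1/1499) × 3.85 = 77/29980.
Target odds = 3.
Need 2.75ⁿ ≥ 3 ÷ (77/29980) = 89940/77.
2.75⁶ = 1771561/4096 falls short of 89940/77 but 2.75⁷ = 19487171/16384 reaches it, so n = 7.

7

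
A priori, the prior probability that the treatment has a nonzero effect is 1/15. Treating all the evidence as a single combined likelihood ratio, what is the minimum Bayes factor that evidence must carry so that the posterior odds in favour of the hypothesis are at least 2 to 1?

28

Prior odds = (1/15)/(14/15) = 1/14.
Target odds = 2.
Required Bayes factor = 2 ÷ (1/14) = 28.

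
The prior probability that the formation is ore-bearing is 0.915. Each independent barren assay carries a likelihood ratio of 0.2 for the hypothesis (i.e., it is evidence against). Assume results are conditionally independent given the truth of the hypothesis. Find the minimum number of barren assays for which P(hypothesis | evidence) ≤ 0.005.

Prior odds = 0.915/0.085 = 183/17.
Likelihood ratio per barren assay = 0.2.
Target posterior odds = 0.005/0.995 = 1/199.
Require 0.2ⁿ ≤ 1/199 ÷ (183/17) = 17/36417.
0.2⁴ = 0.0016 is still above 17/36417 but 0.2⁵ = 0.00032 is at or below it, so n = 5.

5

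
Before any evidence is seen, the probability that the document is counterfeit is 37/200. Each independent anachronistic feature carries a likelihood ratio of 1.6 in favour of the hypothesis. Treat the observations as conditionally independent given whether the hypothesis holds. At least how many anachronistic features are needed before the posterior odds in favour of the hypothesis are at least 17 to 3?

7

Prior odds = 0.185/0.815 = 37/163.
Likelihood ratio per anachronistic feature = 1.6.
Target odds = 17/3.
Require 1.6ⁿ ≥ 17/3 ÷ (37/163) = 2771/111.
1.6⁶ = 262144/15625 falls short of 2771/111 but 1.6⁷ = 2097152/78125 reaches it, so n = 7.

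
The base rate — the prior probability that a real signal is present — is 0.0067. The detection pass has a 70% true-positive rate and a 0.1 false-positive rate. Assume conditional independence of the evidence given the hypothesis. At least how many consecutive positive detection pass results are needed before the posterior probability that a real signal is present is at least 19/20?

Prior odds = 0.0067/0.9933 = 67/9933.
Likelihood ratio of a positive result = 0.7/0.1 = 7.
Target posterior odds = 0.95/0.05 = 19.
Require 7ⁿ ≥ 19 ÷ (67/9933) = 188727/67.
7⁴ = 2401 falls short of 188727/67 but 7⁵ = 16807 reaches it, so n = 5.

5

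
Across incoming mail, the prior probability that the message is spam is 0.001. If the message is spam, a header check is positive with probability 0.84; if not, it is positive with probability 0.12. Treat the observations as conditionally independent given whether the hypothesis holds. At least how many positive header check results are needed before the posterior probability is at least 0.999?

Prior odds: 0.001 ÷ 0.999 = 1/999.
Likelihood ratio of a positive = 0.84/0.12 = 7.
Target odds: 0.999 ÷ 0.001 = 999.
Need (1/999) × 7ⁿ ≥ 999, i.e. 7ⁿ ≥ 998001.
7⁷ = 823543 falls short of 998001 but 7⁸ = 5764801 reaches it, so n = 8.

8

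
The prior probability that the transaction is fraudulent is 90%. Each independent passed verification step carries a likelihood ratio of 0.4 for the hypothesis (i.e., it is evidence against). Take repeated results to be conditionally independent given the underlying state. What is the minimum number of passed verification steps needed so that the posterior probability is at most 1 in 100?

8

Prior odds: 0.9 ÷ 0.1 = 9.
Likelihood ratio per passed verification step = 0.4.
Target odds: 0.01 ÷ 0.99 = 1/99.
Need 9 × 0.4ⁿ ≤ 1/99, i.e. 0.4ⁿ ≤ 1/891.
0.4⁷ = 128/78125 is still above 1/891 but 0.4⁸ = 256/390625 is at or below it, so n = 8.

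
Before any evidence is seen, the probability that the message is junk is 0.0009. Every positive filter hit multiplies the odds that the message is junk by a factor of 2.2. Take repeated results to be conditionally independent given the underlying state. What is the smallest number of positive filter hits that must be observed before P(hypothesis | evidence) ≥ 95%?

Prior odds: 0.0009 ÷ 0.9991 = 9/9991.
Likelihood ratio per positive filter hit = 2.2.
Target odds: 0.95 ÷ 0.05 = 19.
Require 2.2ⁿ ≥ 19 ÷ (9/9991) = 189829/9.
2.2¹² ≈12855 falls short of 189829/9 but 2.2¹³ ≈28281 reaches it, so n = 13.

13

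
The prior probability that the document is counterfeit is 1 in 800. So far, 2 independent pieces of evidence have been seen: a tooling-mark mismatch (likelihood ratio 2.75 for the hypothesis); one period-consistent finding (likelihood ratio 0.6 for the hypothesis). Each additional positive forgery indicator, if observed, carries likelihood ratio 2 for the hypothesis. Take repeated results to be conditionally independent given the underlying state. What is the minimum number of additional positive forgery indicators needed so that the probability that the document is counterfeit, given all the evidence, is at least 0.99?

16

Prior odds = 0.00125/0.99875 = 1/799.
Combined Bayes factor of the evidence already in hand = 2.75 × 0.6 = 1.65.
Odds after that evidence = (1/799) × 1.65 = 33/15980.
Target odds = 0.99/0.01 = 99.
Need 2ⁿ ≥ 99 ÷ (33/15980) = 47940.
2¹⁵ = 32768 falls short of 47940 but 2¹⁶ = 65536 reaches it, so n = 16.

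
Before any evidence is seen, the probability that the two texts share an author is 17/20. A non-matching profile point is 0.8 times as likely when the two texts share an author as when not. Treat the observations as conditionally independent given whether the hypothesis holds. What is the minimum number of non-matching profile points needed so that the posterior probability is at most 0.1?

18

Prior odds: 0.85 ÷ 0.15 = 17/3.
Likelihood ratio per non-matching profile point = 0.8.
Target posterior odds = 0.1/0.9 = 1/9.
Require 0.8ⁿ ≤ 1/9 ÷ (17/3) = 1/51.
0.8¹⁷ ≈0.022518 is still above 1/51 but 0.8¹⁸ ≈0.0180144 is at or below it, so n = 18.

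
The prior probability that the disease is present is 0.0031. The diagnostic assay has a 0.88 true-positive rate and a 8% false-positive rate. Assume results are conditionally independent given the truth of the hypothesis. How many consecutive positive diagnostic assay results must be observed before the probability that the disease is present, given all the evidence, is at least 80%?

3

Prior odds = 0.0031/0.9969 = 31/9969.
Likelihood ratio of a positive result = 0.88/0.08 = 11.
Target posterior odds = 0.8/0.2 = 4.
Require 11ⁿ ≥ 4 ÷ (31/9969) = 39876/31.
11² = 121 falls short of 39876/31 but 11³ = 1331 reaches it, so n = 3.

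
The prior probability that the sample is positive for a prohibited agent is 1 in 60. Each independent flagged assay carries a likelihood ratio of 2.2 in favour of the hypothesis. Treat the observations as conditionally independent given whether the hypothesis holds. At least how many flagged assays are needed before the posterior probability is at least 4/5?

7

Prior odds = (1/60)/(59/60) = 1/59.
Likelihood ratio per flagged assay = 2.2.
Target odds: 0.8 ÷ 0.2 = 4.
Need (1/59) × 2.2ⁿ ≥ 4, i.e. 2.2ⁿ ≥ 236.
2.2⁶ = 1771561/15625 falls short of 236 but 2.2⁷ = 19487171/78125 reaches it, so n = 7.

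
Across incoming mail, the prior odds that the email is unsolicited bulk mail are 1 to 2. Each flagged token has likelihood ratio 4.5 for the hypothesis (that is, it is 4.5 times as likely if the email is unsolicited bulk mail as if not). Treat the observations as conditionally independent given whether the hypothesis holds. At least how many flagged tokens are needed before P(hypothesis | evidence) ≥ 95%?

3

Prior odds = 0.5.
Likelihood ratio per flagged token = 4.5.
Target posterior odds = 0.95/0.05 = 19.
Require 4.5ⁿ ≥ 19 ÷ 0.5 = 38.
4.5² = 20.25 falls short of 38 but 4.5³ = 91.125 reaches it, so n = 3.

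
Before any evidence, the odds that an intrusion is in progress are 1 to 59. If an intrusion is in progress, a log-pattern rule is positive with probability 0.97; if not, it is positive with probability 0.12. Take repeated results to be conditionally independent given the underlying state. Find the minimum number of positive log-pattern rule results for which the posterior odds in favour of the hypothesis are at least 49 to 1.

4

Prior odds = 1/59.
Likelihood ratio of a positive = 0.97/0.12 = 97/12.
Target odds = 49.
Need (1/59) × (97/12)ⁿ ≥ 49, i.e. (97/12)ⁿ ≥ 2891.
(97/12)³ = 912673/1728 falls short of 2891 but (97/12)⁴ = 88529281/20736 reaches it, so n = 4.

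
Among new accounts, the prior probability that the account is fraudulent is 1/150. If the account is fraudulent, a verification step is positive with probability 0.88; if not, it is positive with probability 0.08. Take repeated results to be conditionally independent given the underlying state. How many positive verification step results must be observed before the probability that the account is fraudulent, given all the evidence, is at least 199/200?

Prior odds = (1/150)/(149/150) = 1/149.
Likelihood ratio of a positive = 0.88/0.08 = 11.
Target posterior odds = 0.995/0.005 = 199.
Require 11ⁿ ≥ 199 ÷ (1/149) = 29651.
11⁴ = 14641 falls short of 29651 but 11⁵ = 161051 reaches it, so n = 5.

5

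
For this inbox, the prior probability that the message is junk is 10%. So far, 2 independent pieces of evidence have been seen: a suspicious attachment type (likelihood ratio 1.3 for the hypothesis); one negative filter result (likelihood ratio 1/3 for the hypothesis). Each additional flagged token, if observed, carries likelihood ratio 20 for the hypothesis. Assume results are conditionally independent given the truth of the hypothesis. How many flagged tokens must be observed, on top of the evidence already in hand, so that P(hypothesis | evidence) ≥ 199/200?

Prior odds = 0.1/0.9 = 1/9.
Combined Bayes factor of the evidence already in hand = 1.3 × (1/3) = 13/30.
Odds after that evidence = (1/9) × 13/30 = 13/270.
Target odds = 0.995/0.005 = 199.
Need 20ⁿ ≥ 199 ÷ (13/270) = 53730/13.
20² = 400 falls short of 53730/13 but 20³ = 8000 reaches it, so n = 3.

3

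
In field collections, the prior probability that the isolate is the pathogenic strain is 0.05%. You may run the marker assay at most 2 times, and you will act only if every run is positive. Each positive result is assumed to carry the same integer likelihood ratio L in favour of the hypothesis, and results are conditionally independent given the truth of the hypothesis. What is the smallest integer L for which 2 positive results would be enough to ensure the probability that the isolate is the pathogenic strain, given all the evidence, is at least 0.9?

135

Prior odds = 0.0005/0.9995 = 1/1999.
Target odds = 0.9/0.1 = 9.
Need L² ≥ 9 ÷ (1/1999) = 17991.
134² = 17956 < 17991 ≤ 18225 = 135², so L = 135.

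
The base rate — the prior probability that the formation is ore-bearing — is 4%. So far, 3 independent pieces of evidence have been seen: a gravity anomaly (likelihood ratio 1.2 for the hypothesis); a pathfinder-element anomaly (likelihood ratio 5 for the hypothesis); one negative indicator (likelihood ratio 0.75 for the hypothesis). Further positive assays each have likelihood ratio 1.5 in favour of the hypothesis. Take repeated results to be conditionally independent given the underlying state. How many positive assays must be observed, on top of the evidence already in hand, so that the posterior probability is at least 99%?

Prior odds = 0.04/0.96 = 1/24.
Combined Bayes factor of the evidence already in hand = 1.2 × 5 × 0.75 = 4.5.
Odds after that evidence = (1/24) × 4.5 = 0.1875.
Target odds = 0.99/0.01 = 99.
Need 1.5ⁿ ≥ 99 ÷ 0.1875 = 528.
1.5¹⁵ = 14348907/32768 falls short of 528 but 1.5¹⁶ = 43046721/65536 reaches it, so n = 16.

16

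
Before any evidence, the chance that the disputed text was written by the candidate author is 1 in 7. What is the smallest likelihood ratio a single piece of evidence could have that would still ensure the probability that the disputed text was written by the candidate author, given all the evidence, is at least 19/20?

114

Prior odds = (1/7)/(6/7) = 1/6.
Target odds = 0.95/0.05 = 19.
Required Bayes factor = 19 ÷ (1/6) = 114.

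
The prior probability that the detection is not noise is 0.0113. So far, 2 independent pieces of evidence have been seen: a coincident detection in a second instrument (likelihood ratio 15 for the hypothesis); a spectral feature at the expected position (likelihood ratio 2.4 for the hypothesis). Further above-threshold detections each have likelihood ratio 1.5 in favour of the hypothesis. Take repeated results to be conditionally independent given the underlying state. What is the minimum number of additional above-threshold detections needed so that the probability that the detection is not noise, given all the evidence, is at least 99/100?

14

Prior odds = 0.0113/0.9887 = 113/9887.
Combined Bayes factor of the evidence already in hand = 15 × 2.4 = 36.
Odds after that evidence = (113/9887) × 36 = 4068/9887.
Target odds = 0.99/0.01 = 99.
Need 1.5ⁿ ≥ 99 ÷ (4068/9887) = 108757/452.
1.5¹³ = 1594323/8192 falls short of 108757/452 but 1.5¹⁴ = 4782969/16384 reaches it, so n = 14.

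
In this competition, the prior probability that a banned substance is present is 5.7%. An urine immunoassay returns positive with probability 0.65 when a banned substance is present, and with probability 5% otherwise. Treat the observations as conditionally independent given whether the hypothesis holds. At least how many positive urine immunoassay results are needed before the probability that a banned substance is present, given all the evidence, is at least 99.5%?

Prior odds = 0.057/0.943 = 57/943.
Likelihood ratio of a positive result = 0.65/0.05 = 13.
Target odds: 0.995 ÷ 0.005 = 199.
Require 13ⁿ ≥ 199 ÷ (57/943) = 187657/57.
13³ = 2197 falls short of 187657/57 but 13⁴ = 28561 reaches it, so n = 4.

4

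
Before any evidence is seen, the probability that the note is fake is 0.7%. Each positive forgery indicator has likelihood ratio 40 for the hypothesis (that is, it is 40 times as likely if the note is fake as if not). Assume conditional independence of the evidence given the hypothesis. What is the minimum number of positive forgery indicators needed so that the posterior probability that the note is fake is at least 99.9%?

4

Prior odds: 0.007 ÷ 0.993 = 7/993.
Likelihood ratio per positive forgery indicator = 40.
Target odds: 0.999 ÷ 0.001 = 999.
Require 40ⁿ ≥ 999 ÷ (7/993) = 992007/7.
40³ = 64000 falls short of 992007/7 but 40⁴ = 2560000 reaches it, so n = 4.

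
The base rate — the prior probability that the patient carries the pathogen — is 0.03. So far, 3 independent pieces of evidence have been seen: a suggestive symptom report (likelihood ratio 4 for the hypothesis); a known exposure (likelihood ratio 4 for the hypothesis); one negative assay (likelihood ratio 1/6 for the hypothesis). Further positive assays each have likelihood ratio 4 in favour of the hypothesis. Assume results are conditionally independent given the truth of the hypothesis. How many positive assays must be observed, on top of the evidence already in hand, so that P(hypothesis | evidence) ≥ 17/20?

4

Prior odds = 0.03/0.97 = 3/97.
Combined Bayes factor of the evidence already in hand = 4 × 4 × (1/6) = 8/3.
Odds after that evidence = (3/97) × 8/3 = 8/97.
Target odds = 0.85/0.15 = 17/3.
Need 4ⁿ ≥ 17/3 ÷ (8/97) = 1649/24.
4³ = 64 falls short of 1649/24 but 4⁴ = 256 reaches it, so n = 4.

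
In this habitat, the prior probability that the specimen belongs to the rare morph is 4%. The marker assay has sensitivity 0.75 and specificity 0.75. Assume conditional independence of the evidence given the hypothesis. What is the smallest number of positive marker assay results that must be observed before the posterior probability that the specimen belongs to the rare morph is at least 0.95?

Prior odds: 0.04 ÷ 0.96 = 1/24.
False-positive rate = 1 − 0.75 = 0.25; likelihood ratio of a positive = 0.75/0.25 = 3.
Target posterior odds = 0.95/0.05 = 19.
Need (1/24) × 3ⁿ ≥ 19, i.e. 3ⁿ ≥ 456.
3⁵ = 243 falls short of 456 but 3⁶ = 729 reaches it, so n = 6.

6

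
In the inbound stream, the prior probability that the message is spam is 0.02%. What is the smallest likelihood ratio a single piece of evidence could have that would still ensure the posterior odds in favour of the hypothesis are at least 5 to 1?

Prior odds = 0.0002/0.9998 = 1/4999.
Target odds = 5.
Required Bayes factor = 5 ÷ (1/4999) = 24995.

24995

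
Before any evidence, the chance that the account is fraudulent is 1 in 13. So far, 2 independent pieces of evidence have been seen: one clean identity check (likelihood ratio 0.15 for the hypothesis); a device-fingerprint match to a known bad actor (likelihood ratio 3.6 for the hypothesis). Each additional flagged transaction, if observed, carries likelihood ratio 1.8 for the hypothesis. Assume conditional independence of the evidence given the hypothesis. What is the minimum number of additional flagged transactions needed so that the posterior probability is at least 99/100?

14

Prior odds = (1/13)/(12/13) = 1/12.
Combined Bayes factor of the evidence already in hand = 0.15 × 3.6 = 0.54.
Odds after that evidence = (1/12) × 0.54 = 0.045.
Target odds = 0.99/0.01 = 99.
Need 1.8ⁿ ≥ 99 ÷ 0.045 = 2200.
1.8¹³ ≈2082.3 falls short of 2200 but 1.8¹⁴ ≈3748.13 reaches it, so n = 14.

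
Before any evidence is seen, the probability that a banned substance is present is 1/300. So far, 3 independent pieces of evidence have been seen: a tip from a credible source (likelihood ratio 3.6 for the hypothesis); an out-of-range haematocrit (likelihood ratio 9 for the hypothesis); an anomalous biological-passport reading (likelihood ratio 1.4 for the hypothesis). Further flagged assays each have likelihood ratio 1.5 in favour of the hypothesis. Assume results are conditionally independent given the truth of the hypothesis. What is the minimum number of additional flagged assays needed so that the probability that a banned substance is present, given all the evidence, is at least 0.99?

16

Prior odds = (1/300)/(299/300) = 1/299.
Combined Bayes factor of the evidence already in hand = 3.6 × 9 × 1.4 = 45.36.
Odds after that evidence = (1/299) × 45.36 = 1134/7475.
Target odds = 0.99/0.01 = 99.
Need 1.5ⁿ ≥ 99 ÷ (1134/7475) = 82225/126.
1.5¹⁵ = 14348907/32768 falls short of 82225/126 but 1.5¹⁶ = 43046721/65536 reaches it, so n = 16.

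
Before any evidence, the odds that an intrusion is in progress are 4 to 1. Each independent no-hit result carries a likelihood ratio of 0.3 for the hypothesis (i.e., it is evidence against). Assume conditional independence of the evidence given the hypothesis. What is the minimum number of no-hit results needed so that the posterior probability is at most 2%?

5

Prior odds = 4.
Likelihood ratio per no-hit result = 0.3.
Target posterior odds = 0.02/0.98 = 1/49.
Need 4 × 0.3ⁿ ≤ 1/49, i.e. 0.3ⁿ ≤ 1/196.
0.3⁴ = 0.0081 is still above 1/196 but 0.3⁵ = 243/100000 is at or below it, so n = 5.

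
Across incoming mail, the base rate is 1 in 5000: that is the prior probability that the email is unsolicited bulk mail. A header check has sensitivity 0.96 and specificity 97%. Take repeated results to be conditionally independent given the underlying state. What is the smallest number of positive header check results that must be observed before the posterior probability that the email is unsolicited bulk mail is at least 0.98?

Prior odds = 0.0002/0.9998 = 1/4999.
False-positive rate = 1 − 0.97 = 0.03; likelihood ratio of a positive = 0.96/0.03 = 32.
Target odds: 0.98 ÷ 0.02 = 49.
Need (1/4999) × 32ⁿ ≥ 49, i.e. 32ⁿ ≥ 244951.
32³ = 32768 falls short of 244951 but 32⁴ = 1048576 reaches it, so n = 4.

4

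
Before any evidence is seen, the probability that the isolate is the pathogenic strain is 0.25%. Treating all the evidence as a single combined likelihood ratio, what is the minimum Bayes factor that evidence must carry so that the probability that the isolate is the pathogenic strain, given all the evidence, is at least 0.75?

1197

Prior odds = 0.0025/0.9975 = 1/399.
Target odds = 0.75/0.25 = 3.
Required Bayes factor = 3 ÷ (1/399) = 1197.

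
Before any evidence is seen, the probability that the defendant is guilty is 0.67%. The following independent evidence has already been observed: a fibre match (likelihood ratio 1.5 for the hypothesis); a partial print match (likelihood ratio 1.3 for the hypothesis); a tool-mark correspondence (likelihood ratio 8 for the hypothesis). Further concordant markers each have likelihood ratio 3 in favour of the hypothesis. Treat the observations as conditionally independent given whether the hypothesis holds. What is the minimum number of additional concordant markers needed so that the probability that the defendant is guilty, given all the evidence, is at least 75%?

4

Prior odds = 0.0067/0.9933 = 67/9933.
Combined Bayes factor of the evidence already in hand = 1.5 × 1.3 × 8 = 15.6.
Odds after that evidence = (67/9933) × 15.6 = 1742/16555.
Target odds = 0.75/0.25 = 3.
Need 3ⁿ ≥ 3 ÷ (1742/16555) = 49665/1742.
3³ = 27 falls short of 49665/1742 but 3⁴ = 81 reaches it, so n = 4.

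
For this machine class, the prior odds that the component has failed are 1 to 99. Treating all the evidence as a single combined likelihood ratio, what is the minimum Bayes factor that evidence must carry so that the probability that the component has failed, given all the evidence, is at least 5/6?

Prior odds = 1/99.
Target odds = (5/6)/(1/6) = 5.
Required Bayes factor = 5 ÷ (1/99) = 495.

495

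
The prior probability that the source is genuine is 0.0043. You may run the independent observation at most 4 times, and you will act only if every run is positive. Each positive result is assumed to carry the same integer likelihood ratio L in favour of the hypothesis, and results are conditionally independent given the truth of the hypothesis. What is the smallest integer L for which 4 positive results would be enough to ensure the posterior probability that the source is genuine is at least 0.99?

13

Prior odds = 0.0043/0.9957 = 43/9957.
Target odds = 0.99/0.01 = 99.
Need L⁴ ≥ 99 ÷ (43/9957) = 985743/43.
12⁴ = 20736 < 985743/43 ≤ 28561 = 13⁴, so L = 13.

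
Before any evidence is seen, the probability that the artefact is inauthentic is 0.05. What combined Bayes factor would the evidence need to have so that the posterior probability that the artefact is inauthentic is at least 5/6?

95

Prior odds = 0.05/0.95 = 1/19.
Target odds = (5/6)/(1/6) = 5.
Required Bayes factor = 5 ÷ (1/19) = 95.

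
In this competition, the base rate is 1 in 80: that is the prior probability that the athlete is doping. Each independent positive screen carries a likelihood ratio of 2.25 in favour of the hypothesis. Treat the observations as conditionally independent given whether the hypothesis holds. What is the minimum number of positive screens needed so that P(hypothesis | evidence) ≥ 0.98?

Prior odds = 0.0125/0.9875 = 1/79.
Likelihood ratio per positive screen = 2.25.
Target posterior odds = 0.98/0.02 = 49.
Require 2.25ⁿ ≥ 49 ÷ (1/79) = 3871.
2.25¹⁰ ≈3325.26 falls short of 3871 but 2.25¹¹ ≈7481.83 reaches it, so n = 11.

11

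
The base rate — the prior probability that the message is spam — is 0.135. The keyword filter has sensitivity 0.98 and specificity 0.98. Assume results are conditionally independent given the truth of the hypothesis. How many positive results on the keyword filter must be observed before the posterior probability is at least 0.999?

3

Prior odds: 0.135 ÷ 0.865 = 27/173.
False-positive rate = 1 − 0.98 = 0.02; likelihood ratio of a positive = 0.98/0.02 = 49.
Target odds: 0.999 ÷ 0.001 = 999.
Require 49ⁿ ≥ 999 ÷ (27/173) = 6401.
49² = 2401 falls short of 6401 but 49³ = 117649 reaches it, so n = 3.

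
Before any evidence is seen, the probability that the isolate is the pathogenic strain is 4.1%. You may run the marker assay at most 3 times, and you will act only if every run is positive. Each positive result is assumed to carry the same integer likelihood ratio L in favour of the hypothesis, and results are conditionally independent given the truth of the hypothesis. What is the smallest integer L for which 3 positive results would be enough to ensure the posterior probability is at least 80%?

Prior odds = 0.041/0.959 = 41/959.
Target odds = 0.8/0.2 = 4.
Need L³ ≥ 4 ÷ (41/959) = 3836/41.
4³ = 64 < 3836/41 ≤ 125 = 5³, so L = 5.

5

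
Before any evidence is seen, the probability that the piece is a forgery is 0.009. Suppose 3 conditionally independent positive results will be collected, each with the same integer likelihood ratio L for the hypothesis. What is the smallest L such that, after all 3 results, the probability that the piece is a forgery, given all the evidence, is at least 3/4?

7

Prior odds = 0.009/0.991 = 9/991.
Target odds = 0.75/0.25 = 3.
Need L³ ≥ 3 ÷ (9/991) = 991/3.
6³ = 216 < 991/3 ≤ 343 = 7³, so L = 7.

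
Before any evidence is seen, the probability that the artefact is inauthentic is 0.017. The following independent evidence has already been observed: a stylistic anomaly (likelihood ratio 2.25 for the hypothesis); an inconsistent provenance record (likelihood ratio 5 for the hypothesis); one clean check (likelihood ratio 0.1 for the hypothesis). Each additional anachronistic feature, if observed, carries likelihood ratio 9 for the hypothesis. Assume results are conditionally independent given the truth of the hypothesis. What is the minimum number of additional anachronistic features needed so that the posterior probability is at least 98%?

Prior odds = 0.017/0.983 = 17/983.
Combined Bayes factor of the evidence already in hand = 2.25 × 5 × 0.1 = 1.125.
Odds after that evidence = (17/983) × 1.125 = 153/7864.
Target odds = 0.98/0.02 = 49.
Need 9ⁿ ≥ 49 ÷ (153/7864) = 385336/153.
9³ = 729 falls short of 385336/153 but 9⁴ = 6561 reaches it, so n = 4.

4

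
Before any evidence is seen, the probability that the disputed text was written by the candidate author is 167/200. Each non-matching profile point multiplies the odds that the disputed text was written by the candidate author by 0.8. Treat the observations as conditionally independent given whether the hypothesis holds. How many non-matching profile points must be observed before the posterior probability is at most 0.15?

Prior odds = 0.835/0.165 = 167/33.
Likelihood ratio per non-matching profile point = 0.8.
Target odds: 0.15 ÷ 0.85 = 3/17.
Require 0.8ⁿ ≤ 3/17 ÷ (167/33) = 99/2839.
0.8¹⁵ ≈0.0351844 is still above 99/2839 but 0.8¹⁶ ≈0.0281475 is at or below it, so n = 16.

16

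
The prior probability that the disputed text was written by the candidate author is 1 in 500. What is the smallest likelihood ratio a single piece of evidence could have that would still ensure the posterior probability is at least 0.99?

Prior odds = 0.002/0.998 = 1/499.
Target odds = 0.99/0.01 = 99.
Required Bayes factor = 99 ÷ (1/499) = 49401.

49401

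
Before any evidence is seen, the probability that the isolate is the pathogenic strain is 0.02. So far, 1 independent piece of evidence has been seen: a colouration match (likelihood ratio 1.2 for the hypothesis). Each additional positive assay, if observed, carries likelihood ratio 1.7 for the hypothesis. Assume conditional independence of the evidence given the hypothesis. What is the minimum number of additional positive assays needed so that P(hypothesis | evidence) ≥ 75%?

10

Prior odds = 0.02/0.98 = 1/49.
Bayes factor of the evidence already in hand = 1.2.
Odds after that evidence = (1/49) × 1.2 = 6/245.
Target odds = 0.75/0.25 = 3.
Need 1.7ⁿ ≥ 3 ÷ (6/245) = 122.5.
1.7⁹ ≈118.588 falls short of 122.5 but 1.7¹⁰ ≈201.599 reaches it, so n = 10.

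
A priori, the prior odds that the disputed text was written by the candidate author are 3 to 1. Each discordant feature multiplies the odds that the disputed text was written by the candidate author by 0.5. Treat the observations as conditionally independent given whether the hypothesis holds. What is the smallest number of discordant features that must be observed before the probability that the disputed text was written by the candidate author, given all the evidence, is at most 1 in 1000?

12

Prior odds = 3.
Likelihood ratio per discordant feature = 0.5.
Target odds: 0.001 ÷ 0.999 = 1/999.
Need 3 × 0.5ⁿ ≤ 1/999, i.e. 0.5ⁿ ≤ 1/2997.
0.5¹¹ = 1/2048 is still above 1/2997 but 0.5¹² = 1/4096 is at or below it, so n = 12.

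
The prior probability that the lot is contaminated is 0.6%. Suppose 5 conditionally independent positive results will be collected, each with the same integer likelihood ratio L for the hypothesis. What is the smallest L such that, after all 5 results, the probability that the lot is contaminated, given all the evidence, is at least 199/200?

9

Prior odds = 0.006/0.994 = 3/497.
Target odds = 0.995/0.005 = 199.
Need L⁵ ≥ 199 ÷ (3/497) = 98903/3.
8⁵ = 32768 < 98903/3 ≤ 59049 = 9⁵, so L = 9.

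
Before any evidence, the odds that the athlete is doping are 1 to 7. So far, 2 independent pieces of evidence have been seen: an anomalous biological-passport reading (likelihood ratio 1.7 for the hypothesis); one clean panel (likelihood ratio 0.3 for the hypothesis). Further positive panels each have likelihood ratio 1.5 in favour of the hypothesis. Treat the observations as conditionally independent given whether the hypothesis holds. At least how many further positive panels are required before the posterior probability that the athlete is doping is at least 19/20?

Prior odds = 1/7.
Combined Bayes factor of the evidence already in hand = 1.7 × 0.3 = 0.51.
Odds after that evidence = (1/7) × 0.51 = 51/700.
Target odds = 0.95/0.05 = 19.
Need 1.5ⁿ ≥ 19 ÷ (51/700) = 13300/51.
1.5¹³ = 1594323/8192 falls short of 13300/51 but 1.5¹⁴ = 4782969/16384 reaches it, so n = 14.

14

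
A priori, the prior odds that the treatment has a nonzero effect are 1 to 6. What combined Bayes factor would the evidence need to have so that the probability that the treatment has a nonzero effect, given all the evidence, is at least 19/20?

114

Prior odds = 1/6.
Target odds = 0.95/0.05 = 19.
Required Bayes factor = 19 ÷ (1/6) = 114.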